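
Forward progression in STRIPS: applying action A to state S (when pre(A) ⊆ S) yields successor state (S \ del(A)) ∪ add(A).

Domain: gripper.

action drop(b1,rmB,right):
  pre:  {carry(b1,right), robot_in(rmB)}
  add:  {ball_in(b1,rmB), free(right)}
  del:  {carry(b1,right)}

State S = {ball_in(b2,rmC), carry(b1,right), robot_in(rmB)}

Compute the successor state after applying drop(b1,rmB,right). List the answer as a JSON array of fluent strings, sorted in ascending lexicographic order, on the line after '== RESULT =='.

Compute (S \ del) ∪ add:
  pre ⊆ S: {carry(b1,right), robot_in(rmB)} ⊆ S  — applicable
  S \ del = {ball_in(b2,rmC), robot_in(rmB)}
  ∪ add   = {ball_in(b1,rmB), ball_in(b2,rmC), free(right), robot_in(rmB)}

== RESULT ==
["ball_in(b1,rmB)", "ball_in(b2,rmC)", "free(right)", "robot_in(rmB)"]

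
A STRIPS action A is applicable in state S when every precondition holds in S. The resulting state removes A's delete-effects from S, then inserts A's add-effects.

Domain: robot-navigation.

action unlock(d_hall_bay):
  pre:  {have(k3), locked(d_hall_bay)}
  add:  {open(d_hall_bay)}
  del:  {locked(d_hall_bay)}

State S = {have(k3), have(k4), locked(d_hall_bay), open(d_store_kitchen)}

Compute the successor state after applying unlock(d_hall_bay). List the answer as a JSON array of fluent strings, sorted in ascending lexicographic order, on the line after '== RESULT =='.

Compute (S \ del) ∪ add:
  pre ⊆ S: {have(k3), locked(d_hall_bay)} ⊆ S  — applicable
  S \ del = {have(k3), have(k4), open(d_store_kitchen)}
  ∪ add   = {have(k3), have(k4), open(d_hall_bay), open(d_store_kitchen)}

== RESULT ==
["have(k3)", "have(k4)", "open(d_hall_bay)", "open(d_store_kitchen)"]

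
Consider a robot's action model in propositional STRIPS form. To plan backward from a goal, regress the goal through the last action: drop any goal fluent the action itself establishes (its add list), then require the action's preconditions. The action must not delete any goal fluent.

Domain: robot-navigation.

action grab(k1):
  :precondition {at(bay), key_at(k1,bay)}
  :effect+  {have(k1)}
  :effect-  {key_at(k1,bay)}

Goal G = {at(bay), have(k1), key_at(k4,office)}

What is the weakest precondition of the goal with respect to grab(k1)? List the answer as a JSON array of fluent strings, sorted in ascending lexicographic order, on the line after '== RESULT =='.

Regress:
  G ∩ del = {}  (empty — regression defined)
  G \ add = {at(bay), have(k1), key_at(k4,office)} \ {have(k1)} = {at(bay), key_at(k4,office)}
  ∪ pre   = {at(bay), key_at(k4,office)} ∪ {at(bay), key_at(k1,bay)}
          = {at(bay), key_at(k1,bay), key_at(k4,office)}

== RESULT ==
["at(bay)", "key_at(k1,bay)", "key_at(k4,office)"]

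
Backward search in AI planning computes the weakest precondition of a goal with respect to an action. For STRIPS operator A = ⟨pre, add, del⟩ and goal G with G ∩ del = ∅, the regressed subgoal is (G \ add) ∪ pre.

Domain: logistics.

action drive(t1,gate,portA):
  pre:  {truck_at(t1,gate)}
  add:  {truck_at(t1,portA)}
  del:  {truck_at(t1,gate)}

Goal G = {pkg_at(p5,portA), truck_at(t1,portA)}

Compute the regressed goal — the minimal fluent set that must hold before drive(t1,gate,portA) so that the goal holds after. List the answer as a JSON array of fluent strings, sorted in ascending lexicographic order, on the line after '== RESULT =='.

Regress:
  G ∩ del = {}  (empty — regression defined)
  G \ add = {pkg_at(p5,portA), truck_at(t1,portA)} \ {truck_at(t1,portA)} = {pkg_at(p5,portA)}
  ∪ pre   = {pkg_at(p5,portA)} ∪ {truck_at(t1,gate)}
          = {pkg_at(p5,portA), truck_at(t1,gate)}

== RESULT ==
["pkg_at(p5,portA)", "truck_at(t1,gate)"]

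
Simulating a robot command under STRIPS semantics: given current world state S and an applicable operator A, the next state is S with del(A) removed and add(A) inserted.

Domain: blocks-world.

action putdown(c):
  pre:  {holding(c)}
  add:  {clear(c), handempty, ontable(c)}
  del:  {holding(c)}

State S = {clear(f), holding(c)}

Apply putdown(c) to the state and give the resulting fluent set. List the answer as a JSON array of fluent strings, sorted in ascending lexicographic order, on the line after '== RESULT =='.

Compute (S \ del) ∪ add:
  pre ⊆ S: {holding(c)} ⊆ S  — applicable
  S \ del = {clear(f)}
  ∪ add   = {clear(c), clear(f), handempty, ontable(c)}

== RESULT ==
["clear(c)", "clear(f)", "handempty", "ontable(c)"]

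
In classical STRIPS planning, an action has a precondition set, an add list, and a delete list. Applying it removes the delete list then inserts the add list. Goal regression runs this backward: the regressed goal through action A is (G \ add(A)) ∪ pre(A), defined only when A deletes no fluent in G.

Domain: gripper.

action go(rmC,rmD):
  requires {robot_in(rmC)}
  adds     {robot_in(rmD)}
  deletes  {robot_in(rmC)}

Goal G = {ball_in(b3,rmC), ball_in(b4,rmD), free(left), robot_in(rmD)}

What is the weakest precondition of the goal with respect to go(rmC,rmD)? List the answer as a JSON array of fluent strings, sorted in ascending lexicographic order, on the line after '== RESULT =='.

Regress:
  G ∩ del = {}  (empty — regression defined)
  G \ add = {ball_in(b3,rmC), ball_in(b4,rmD), free(left), robot_in(rmD)} \ {robot_in(rmD)} = {ball_in(b3,rmC), ball_in(b4,rmD), free(left)}
  ∪ pre   = {ball_in(b3,rmC), ball_in(b4,rmD), free(left)} ∪ {robot_in(rmC)}
          = {ball_in(b3,rmC), ball_in(b4,rmD), free(left), robot_in(rmC)}

== RESULT ==
["ball_in(b3,rmC)", "ball_in(b4,rmD)", "free(left)", "robot_in(rmC)"]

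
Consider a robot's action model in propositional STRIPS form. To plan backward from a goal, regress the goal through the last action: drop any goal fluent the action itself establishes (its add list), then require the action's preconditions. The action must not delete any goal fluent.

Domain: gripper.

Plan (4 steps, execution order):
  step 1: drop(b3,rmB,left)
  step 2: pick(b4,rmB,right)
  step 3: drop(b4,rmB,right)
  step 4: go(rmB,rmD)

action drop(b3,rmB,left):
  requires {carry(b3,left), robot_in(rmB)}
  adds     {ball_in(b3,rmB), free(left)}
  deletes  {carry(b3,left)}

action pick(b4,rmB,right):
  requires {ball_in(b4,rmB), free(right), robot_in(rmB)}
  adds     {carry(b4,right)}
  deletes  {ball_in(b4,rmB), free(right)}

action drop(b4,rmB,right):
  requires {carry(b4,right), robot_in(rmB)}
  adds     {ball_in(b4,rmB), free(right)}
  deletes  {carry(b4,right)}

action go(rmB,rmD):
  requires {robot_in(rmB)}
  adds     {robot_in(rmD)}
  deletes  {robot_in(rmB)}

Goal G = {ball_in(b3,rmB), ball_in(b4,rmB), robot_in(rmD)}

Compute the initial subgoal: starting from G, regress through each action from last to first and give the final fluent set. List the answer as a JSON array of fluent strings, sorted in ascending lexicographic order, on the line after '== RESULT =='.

Regress step by step:
  through step 4 (go(rmB,rmD)): drop {robot_in(rmD)}, keep {ball_in(b3,rmB), ball_in(b4,rmB)}, require {robot_in(rmB)}
    → {ball_in(b3,rmB), ball_in(b4,rmB), robot_in(rmB)}
  through step 3 (drop(b4,rmB,right)): drop {ball_in(b4,rmB)}, keep {ball_in(b3,rmB), robot_in(rmB)}, require {carry(b4,right), robot_in(rmB)}
    → {ball_in(b3,rmB), carry(b4,right), robot_in(rmB)}
  through step 2 (pick(b4,rmB,right)): drop {carry(b4,right)}, keep {ball_in(b3,rmB), robot_in(rmB)}, require {ball_in(b4,rmB), free(right), robot_in(rmB)}
    → {ball_in(b3,rmB), ball_in(b4,rmB), free(right), robot_in(rmB)}
  through step 1 (drop(b3,rmB,left)): drop {ball_in(b3,rmB)}, keep {ball_in(b4,rmB), free(right), robot_in(rmB)}, require {carry(b3,left), robot_in(rmB)}
    → {ball_in(b4,rmB), carry(b3,left), free(right), robot_in(rmB)}

== RESULT ==
["ball_in(b4,rmB)", "carry(b3,left)", "free(right)", "robot_in(rmB)"]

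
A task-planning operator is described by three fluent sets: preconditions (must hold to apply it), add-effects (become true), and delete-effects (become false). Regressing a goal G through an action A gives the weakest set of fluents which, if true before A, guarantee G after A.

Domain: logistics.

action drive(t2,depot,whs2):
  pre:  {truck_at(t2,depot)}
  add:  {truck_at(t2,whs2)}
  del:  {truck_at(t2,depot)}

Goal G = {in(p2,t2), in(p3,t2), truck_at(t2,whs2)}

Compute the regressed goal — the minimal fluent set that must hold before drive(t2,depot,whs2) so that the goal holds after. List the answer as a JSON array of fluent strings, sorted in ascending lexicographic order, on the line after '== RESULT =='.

Compute (G \ add) ∪ pre:
  G ∩ del = {}  (empty — regression defined)
  G \ add = {in(p2,t2), in(p3,t2), truck_at(t2,whs2)} \ {truck_at(t2,whs2)} = {in(p2,t2), in(p3,t2)}
  ∪ pre   = {in(p2,t2), in(p3,t2)} ∪ {truck_at(t2,depot)}
          = {in(p2,t2), in(p3,t2), truck_at(t2,depot)}

== RESULT ==
["in(p2,t2)", "in(p3,t2)", "truck_at(t2,depot)"]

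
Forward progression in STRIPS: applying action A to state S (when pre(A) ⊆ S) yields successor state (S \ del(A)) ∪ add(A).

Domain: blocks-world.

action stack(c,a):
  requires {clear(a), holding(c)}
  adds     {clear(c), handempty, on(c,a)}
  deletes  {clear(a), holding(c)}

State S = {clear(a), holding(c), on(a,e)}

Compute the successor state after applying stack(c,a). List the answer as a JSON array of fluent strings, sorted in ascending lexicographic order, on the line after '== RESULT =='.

Progress:
  pre ⊆ S: {clear(a), holding(c)} ⊆ S  — applicable
  S \ del = {on(a,e)}
  ∪ add   = {clear(c), handempty, on(a,e), on(c,a)}

== RESULT ==
["clear(c)", "handempty", "on(a,e)", "on(c,a)"]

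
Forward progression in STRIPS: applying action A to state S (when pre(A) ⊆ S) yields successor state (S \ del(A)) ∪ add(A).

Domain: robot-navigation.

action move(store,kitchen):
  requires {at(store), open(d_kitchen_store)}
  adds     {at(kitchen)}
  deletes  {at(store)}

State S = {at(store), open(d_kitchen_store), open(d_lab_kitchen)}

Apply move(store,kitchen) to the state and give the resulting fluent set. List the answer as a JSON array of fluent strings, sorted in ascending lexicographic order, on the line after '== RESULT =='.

Progress:
  pre ⊆ S: {at(store), open(d_kitchen_store)} ⊆ S  — applicable
  S \ del = {open(d_kitchen_store), open(d_lab_kitchen)}
  ∪ add   = {at(kitchen), open(d_kitchen_store), open(d_lab_kitchen)}

== RESULT ==
["at(kitchen)", "open(d_kitchen_store)", "open(d_lab_kitchen)"]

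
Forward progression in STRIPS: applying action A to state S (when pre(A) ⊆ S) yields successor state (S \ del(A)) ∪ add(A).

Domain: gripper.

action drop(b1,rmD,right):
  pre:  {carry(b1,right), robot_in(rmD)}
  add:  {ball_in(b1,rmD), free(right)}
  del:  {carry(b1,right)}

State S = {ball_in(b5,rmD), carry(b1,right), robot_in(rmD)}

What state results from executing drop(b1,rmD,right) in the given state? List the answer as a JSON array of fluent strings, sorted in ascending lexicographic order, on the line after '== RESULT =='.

Compute (S \ del) ∪ add:
  pre ⊆ S: {carry(b1,right), robot_in(rmD)} ⊆ S  — applicable
  S \ del = {ball_in(b5,rmD), robot_in(rmD)}
  ∪ add   = {ball_in(b1,rmD), ball_in(b5,rmD), free(right), robot_in(rmD)}

== RESULT ==
["ball_in(b1,rmD)", "ball_in(b5,rmD)", "free(right)", "robot_in(rmD)"]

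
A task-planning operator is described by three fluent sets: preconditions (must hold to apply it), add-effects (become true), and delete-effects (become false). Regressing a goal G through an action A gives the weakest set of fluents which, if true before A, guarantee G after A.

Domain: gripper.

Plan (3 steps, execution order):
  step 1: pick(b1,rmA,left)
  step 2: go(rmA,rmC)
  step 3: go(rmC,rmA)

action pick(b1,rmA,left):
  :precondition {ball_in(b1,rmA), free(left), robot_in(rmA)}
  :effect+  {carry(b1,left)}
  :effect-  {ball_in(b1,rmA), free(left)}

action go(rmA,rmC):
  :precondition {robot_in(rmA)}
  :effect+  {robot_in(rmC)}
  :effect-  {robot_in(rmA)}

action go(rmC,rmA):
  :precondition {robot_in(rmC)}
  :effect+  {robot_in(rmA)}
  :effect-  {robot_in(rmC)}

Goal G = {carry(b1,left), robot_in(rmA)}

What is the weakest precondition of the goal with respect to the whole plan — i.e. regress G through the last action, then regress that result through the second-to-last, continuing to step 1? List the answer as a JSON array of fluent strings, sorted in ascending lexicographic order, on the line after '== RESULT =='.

Work backward from the goal:
  through step 3 (go(rmC,rmA)): drop {robot_in(rmA)}, keep {carry(b1,left)}, require {robot_in(rmC)}
    → {carry(b1,left), robot_in(rmC)}
  through step 2 (go(rmA,rmC)): drop {robot_in(rmC)}, keep {carry(b1,left)}, require {robot_in(rmA)}
    → {carry(b1,left), robot_in(rmA)}
  through step 1 (pick(b1,rmA,left)): drop {carry(b1,left)}, keep {robot_in(rmA)}, require {ball_in(b1,rmA), free(left), robot_in(rmA)}
    → {ball_in(b1,rmA), free(left), robot_in(rmA)}

== RESULT ==
["ball_in(b1,rmA)", "free(left)", "robot_in(rmA)"]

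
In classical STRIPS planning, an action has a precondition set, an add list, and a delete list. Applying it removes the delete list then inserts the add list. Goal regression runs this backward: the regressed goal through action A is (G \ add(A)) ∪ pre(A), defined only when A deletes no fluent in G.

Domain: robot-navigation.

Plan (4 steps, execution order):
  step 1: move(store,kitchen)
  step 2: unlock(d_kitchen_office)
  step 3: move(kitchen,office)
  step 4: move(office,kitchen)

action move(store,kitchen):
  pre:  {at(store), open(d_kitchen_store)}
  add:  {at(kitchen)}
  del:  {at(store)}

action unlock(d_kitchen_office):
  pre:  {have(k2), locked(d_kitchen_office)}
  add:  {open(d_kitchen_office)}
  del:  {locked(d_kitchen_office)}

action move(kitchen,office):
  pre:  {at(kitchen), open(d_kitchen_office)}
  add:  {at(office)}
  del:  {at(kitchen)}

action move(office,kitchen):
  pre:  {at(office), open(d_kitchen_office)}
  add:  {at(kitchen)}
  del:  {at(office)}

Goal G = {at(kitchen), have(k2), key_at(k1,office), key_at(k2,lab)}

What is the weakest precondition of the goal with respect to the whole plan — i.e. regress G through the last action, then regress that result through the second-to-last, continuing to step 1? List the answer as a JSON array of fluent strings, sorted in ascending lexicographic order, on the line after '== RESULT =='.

Work backward from the goal:
  through step 4 (move(office,kitchen)): drop {at(kitchen)}, keep {have(k2), key_at(k1,office), key_at(k2,lab)}, require {at(office), open(d_kitchen_office)}
    → {at(office), have(k2), key_at(k1,office), key_at(k2,lab), open(d_kitchen_office)}
  through step 3 (move(kitchen,office)): drop {at(office)}, keep {have(k2), key_at(k1,office), key_at(k2,lab), open(d_kitchen_office)}, require {at(kitchen), open(d_kitchen_office)}
    → {at(kitchen), have(k2), key_at(k1,office), key_at(k2,lab), open(d_kitchen_office)}
  through step 2 (unlock(d_kitchen_office)): drop {open(d_kitchen_office)}, keep {at(kitchen), have(k2), key_at(k1,office), key_at(k2,lab)}, require {have(k2), locked(d_kitchen_office)}
    → {at(kitchen), have(k2), key_at(k1,office), key_at(k2,lab), locked(d_kitchen_office)}
  through step 1 (move(store,kitchen)): drop {at(kitchen)}, keep {have(k2), key_at(k1,office), key_at(k2,lab), locked(d_kitchen_office)}, require {at(store), open(d_kitchen_store)}
    → {at(store), have(k2), key_at(k1,office), key_at(k2,lab), locked(d_kitchen_office), open(d_kitchen_store)}

== RESULT ==
["at(store)", "have(k2)", "key_at(k1,office)", "key_at(k2,lab)", "locked(d_kitchen_office)", "open(d_kitchen_store)"]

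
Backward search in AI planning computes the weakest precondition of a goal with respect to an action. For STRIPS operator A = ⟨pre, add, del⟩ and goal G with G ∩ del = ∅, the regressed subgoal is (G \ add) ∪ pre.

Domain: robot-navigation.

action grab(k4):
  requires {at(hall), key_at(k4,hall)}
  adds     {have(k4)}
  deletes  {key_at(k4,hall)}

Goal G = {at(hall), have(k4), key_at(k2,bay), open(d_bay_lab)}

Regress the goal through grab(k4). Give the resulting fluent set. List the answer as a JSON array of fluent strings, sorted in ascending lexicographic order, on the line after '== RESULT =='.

Compute (G \ add) ∪ pre:
  G ∩ del = {}  (empty — regression defined)
  G \ add = {at(hall), have(k4), key_at(k2,bay), open(d_bay_lab)} \ {have(k4)} = {at(hall), key_at(k2,bay), open(d_bay_lab)}
  ∪ pre   = {at(hall), key_at(k2,bay), open(d_bay_lab)} ∪ {at(hall), key_at(k4,hall)}
          = {at(hall), key_at(k2,bay), key_at(k4,hall), open(d_bay_lab)}

== RESULT ==
["at(hall)", "key_at(k2,bay)", "key_at(k4,hall)", "open(d_bay_lab)"]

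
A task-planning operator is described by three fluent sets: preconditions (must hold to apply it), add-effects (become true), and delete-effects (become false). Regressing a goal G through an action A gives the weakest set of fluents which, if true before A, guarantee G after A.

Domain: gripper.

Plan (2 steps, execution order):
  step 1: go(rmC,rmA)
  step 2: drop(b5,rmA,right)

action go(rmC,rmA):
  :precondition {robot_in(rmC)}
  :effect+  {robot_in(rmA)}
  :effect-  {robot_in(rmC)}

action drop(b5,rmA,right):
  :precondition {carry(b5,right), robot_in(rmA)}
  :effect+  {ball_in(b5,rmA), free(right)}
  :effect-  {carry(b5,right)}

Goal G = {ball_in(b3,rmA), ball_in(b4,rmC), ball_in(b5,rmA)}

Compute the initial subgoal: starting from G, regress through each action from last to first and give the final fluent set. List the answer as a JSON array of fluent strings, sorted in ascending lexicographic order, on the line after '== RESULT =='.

Regress step by step:
  through step 2 (drop(b5,rmA,right)): drop {ball_in(b5,rmA)}, keep {ball_in(b3,rmA), ball_in(b4,rmC)}, require {carry(b5,right), robot_in(rmA)}
    → {ball_in(b3,rmA), ball_in(b4,rmC), carry(b5,right), robot_in(rmA)}
  through step 1 (go(rmC,rmA)): drop {robot_in(rmA)}, keep {ball_in(b3,rmA), ball_in(b4,rmC), carry(b5,right)}, require {robot_in(rmC)}
    → {ball_in(b3,rmA), ball_in(b4,rmC), carry(b5,right), robot_in(rmC)}

== RESULT ==
["ball_in(b3,rmA)", "ball_in(b4,rmC)", "carry(b5,right)", "robot_in(rmC)"]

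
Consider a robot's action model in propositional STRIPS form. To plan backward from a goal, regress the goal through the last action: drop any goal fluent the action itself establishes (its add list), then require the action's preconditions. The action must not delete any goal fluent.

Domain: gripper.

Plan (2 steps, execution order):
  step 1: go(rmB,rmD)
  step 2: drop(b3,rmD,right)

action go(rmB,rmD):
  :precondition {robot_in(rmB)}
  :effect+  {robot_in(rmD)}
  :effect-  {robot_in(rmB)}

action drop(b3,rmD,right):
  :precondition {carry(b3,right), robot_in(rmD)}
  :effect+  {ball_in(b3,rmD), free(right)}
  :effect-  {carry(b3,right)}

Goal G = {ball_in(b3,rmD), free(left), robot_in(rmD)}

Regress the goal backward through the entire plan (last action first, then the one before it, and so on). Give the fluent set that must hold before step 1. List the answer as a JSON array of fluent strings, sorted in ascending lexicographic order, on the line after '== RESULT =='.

Regress step by step:
  through step 2 (drop(b3,rmD,right)): drop {ball_in(b3,rmD)}, keep {free(left), robot_in(rmD)}, require {carry(b3,right), robot_in(rmD)}
    → {carry(b3,right), free(left), robot_in(rmD)}
  through step 1 (go(rmB,rmD)): drop {robot_in(rmD)}, keep {carry(b3,right), free(left)}, require {robot_in(rmB)}
    → {carry(b3,right), free(left), robot_in(rmB)}

== RESULT ==
["carry(b3,right)", "free(left)", "robot_in(rmB)"]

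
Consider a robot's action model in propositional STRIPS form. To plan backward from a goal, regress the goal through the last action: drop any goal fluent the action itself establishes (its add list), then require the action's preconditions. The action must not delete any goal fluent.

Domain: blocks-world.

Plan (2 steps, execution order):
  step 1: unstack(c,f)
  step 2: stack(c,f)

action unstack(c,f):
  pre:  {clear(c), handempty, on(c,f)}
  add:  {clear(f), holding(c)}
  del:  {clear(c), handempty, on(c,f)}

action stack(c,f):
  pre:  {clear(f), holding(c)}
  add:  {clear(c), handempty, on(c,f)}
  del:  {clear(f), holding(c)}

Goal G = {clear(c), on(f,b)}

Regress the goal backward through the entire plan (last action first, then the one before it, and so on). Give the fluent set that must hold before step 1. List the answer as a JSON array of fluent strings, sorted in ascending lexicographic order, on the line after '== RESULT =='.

Work backward from the goal:
  through step 2 (stack(c,f)): drop {clear(c)}, keep {on(f,b)}, require {clear(f), holding(c)}
    → {clear(f), holding(c), on(f,b)}
  through step 1 (unstack(c,f)): drop {clear(f), holding(c)}, keep {on(f,b)}, require {clear(c), handempty, on(c,f)}
    → {clear(c), handempty, on(c,f), on(f,b)}

== RESULT ==
["clear(c)", "handempty", "on(c,f)", "on(f,b)"]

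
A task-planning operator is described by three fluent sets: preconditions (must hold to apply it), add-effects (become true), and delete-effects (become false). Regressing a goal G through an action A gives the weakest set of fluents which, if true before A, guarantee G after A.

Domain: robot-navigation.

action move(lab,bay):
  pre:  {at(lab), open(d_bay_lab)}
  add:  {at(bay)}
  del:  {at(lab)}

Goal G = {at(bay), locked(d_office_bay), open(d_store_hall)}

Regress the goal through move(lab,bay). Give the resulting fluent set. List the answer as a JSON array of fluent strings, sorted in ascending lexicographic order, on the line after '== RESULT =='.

Regress:
  G ∩ del = {}  (empty — regression defined)
  G \ add = {at(bay), locked(d_office_bay), open(d_store_hall)} \ {at(bay)} = {locked(d_office_bay), open(d_store_hall)}
  ∪ pre   = {locked(d_office_bay), open(d_store_hall)} ∪ {at(lab), open(d_bay_lab)}
          = {at(lab), locked(d_office_bay), open(d_bay_lab), open(d_store_hall)}

== RESULT ==
["at(lab)", "locked(d_office_bay)", "open(d_bay_lab)", "open(d_store_hall)"]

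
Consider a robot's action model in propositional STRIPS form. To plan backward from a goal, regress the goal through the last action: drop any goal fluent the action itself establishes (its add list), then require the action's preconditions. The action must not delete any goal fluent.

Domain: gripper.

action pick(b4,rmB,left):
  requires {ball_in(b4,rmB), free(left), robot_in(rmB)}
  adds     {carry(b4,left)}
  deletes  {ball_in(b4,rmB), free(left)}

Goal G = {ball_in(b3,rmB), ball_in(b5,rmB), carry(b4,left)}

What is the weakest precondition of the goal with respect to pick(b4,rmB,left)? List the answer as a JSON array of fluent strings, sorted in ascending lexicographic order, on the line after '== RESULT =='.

Compute (G \ add) ∪ pre:
  G ∩ del = {}  (empty — regression defined)
  G \ add = {ball_in(b3,rmB), ball_in(b5,rmB), carry(b4,left)} \ {carry(b4,left)} = {ball_in(b3,rmB), ball_in(b5,rmB)}
  ∪ pre   = {ball_in(b3,rmB), ball_in(b5,rmB)} ∪ {ball_in(b4,rmB), free(left), robot_in(rmB)}
          = {ball_in(b3,rmB), ball_in(b4,rmB), ball_in(b5,rmB), free(left), robot_in(rmB)}

== RESULT ==
["ball_in(b3,rmB)", "ball_in(b4,rmB)", "ball_in(b5,rmB)", "free(left)", "robot_in(rmB)"]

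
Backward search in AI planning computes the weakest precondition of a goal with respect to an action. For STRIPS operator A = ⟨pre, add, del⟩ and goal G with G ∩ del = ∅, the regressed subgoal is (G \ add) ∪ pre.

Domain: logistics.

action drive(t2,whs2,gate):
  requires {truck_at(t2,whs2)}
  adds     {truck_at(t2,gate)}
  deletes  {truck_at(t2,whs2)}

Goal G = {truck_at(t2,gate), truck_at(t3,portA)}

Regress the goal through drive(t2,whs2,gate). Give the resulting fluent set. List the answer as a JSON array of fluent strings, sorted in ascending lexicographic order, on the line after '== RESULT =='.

Regress:
  G ∩ del = {}  (empty — regression defined)
  G \ add = {truck_at(t2,gate), truck_at(t3,portA)} \ {truck_at(t2,gate)} = {truck_at(t3,portA)}
  ∪ pre   = {truck_at(t3,portA)} ∪ {truck_at(t2,whs2)}
          = {truck_at(t2,whs2), truck_at(t3,portA)}

== RESULT ==
["truck_at(t2,whs2)", "truck_at(t3,portA)"]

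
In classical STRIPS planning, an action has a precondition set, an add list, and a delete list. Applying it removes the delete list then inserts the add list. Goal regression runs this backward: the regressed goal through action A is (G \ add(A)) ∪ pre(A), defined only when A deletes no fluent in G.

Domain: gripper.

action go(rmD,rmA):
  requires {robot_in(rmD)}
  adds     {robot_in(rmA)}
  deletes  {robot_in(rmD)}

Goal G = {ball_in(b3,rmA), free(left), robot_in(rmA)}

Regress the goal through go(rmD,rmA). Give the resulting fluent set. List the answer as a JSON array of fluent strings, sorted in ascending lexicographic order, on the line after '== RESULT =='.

Regress:
  G ∩ del = {}  (empty — regression defined)
  G \ add = {ball_in(b3,rmA), free(left), robot_in(rmA)} \ {robot_in(rmA)} = {ball_in(b3,rmA), free(left)}
  ∪ pre   = {ball_in(b3,rmA), free(left)} ∪ {robot_in(rmD)}
          = {ball_in(b3,rmA), free(left), robot_in(rmD)}

== RESULT ==
["ball_in(b3,rmA)", "free(left)", "robot_in(rmD)"]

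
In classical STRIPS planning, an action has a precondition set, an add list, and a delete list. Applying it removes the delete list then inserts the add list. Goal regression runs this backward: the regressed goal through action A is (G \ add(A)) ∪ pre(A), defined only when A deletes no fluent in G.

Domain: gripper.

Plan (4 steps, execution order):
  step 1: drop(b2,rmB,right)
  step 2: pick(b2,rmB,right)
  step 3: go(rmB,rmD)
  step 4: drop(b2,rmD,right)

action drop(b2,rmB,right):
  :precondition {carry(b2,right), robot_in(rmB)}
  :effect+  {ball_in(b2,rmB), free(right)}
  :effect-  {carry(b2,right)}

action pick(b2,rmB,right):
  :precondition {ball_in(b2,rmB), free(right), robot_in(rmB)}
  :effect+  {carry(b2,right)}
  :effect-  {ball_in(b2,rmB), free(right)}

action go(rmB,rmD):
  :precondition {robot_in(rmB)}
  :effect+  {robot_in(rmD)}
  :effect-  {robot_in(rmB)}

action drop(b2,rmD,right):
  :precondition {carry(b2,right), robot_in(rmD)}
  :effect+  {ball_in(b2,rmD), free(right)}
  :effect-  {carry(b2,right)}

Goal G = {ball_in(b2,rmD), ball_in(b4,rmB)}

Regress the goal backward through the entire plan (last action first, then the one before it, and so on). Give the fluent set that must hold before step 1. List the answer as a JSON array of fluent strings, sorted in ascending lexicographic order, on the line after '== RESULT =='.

Regress step by step:
  through step 4 (drop(b2,rmD,right)): drop {ball_in(b2,rmD)}, keep {ball_in(b4,rmB)}, require {carry(b2,right), robot_in(rmD)}
    → {ball_in(b4,rmB), carry(b2,right), robot_in(rmD)}
  through step 3 (go(rmB,rmD)): drop {robot_in(rmD)}, keep {ball_in(b4,rmB), carry(b2,right)}, require {robot_in(rmB)}
    → {ball_in(b4,rmB), carry(b2,right), robot_in(rmB)}
  through step 2 (pick(b2,rmB,right)): drop {carry(b2,right)}, keep {ball_in(b4,rmB), robot_in(rmB)}, require {ball_in(b2,rmB), free(right), robot_in(rmB)}
    → {ball_in(b2,rmB), ball_in(b4,rmB), free(right), robot_in(rmB)}
  through step 1 (drop(b2,rmB,right)): drop {ball_in(b2,rmB), free(right)}, keep {ball_in(b4,rmB), robot_in(rmB)}, require {carry(b2,right), robot_in(rmB)}
    → {ball_in(b4,rmB), carry(b2,right), robot_in(rmB)}

== RESULT ==
["ball_in(b4,rmB)", "carry(b2,right)", "robot_in(rmB)"]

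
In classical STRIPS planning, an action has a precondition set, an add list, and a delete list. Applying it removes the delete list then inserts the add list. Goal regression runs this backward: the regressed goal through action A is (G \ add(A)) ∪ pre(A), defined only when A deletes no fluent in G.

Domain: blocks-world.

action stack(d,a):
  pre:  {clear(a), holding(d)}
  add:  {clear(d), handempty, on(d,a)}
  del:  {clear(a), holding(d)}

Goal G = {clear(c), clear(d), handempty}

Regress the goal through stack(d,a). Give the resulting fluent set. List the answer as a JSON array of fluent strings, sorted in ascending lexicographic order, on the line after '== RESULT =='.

Regress:
  G ∩ del = {}  (empty — regression defined)
  G \ add = {clear(c), clear(d), handempty} \ {clear(d), handempty, on(d,a)} = {clear(c)}
  ∪ pre   = {clear(c)} ∪ {clear(a), holding(d)}
          = {clear(a), clear(c), holding(d)}

== RESULT ==
["clear(a)", "clear(c)", "holding(d)"]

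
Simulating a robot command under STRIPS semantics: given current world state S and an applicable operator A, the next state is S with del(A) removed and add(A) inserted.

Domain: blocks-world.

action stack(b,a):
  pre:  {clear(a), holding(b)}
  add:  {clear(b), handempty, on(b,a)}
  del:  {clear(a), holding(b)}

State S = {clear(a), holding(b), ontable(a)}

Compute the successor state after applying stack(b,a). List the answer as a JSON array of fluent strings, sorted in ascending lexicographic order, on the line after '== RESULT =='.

Progress:
  pre ⊆ S: {clear(a), holding(b)} ⊆ S  — applicable
  S \ del = {ontable(a)}
  ∪ add   = {clear(b), handempty, on(b,a), ontable(a)}

== RESULT ==
["clear(b)", "handempty", "on(b,a)", "ontable(a)"]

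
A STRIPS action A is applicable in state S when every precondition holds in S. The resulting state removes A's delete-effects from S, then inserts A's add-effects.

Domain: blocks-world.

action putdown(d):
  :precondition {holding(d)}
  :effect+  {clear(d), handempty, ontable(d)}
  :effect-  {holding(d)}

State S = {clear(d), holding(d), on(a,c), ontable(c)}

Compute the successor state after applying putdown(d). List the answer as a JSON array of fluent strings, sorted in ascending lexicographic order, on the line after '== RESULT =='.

Compute (S \ del) ∪ add:
  pre ⊆ S: {holding(d)} ⊆ S  — applicable
  S \ del = {clear(d), on(a,c), ontable(c)}
  ∪ add   = {clear(d), handempty, on(a,c), ontable(c), ontable(d)}

== RESULT ==
["clear(d)", "handempty", "on(a,c)", "ontable(c)", "ontable(d)"]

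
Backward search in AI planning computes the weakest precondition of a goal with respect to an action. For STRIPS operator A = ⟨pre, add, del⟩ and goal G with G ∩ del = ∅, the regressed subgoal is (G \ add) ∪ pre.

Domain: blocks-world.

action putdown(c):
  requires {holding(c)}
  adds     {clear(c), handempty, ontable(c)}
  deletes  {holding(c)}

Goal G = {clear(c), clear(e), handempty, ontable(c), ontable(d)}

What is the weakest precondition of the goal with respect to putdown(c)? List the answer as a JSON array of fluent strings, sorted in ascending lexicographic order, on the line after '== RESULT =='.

Compute (G \ add) ∪ pre:
  G ∩ del = {}  (empty — regression defined)
  G \ add = {clear(c), clear(e), handempty, ontable(c), ontable(d)} \ {clear(c), handempty, ontable(c)} = {clear(e), ontable(d)}
  ∪ pre   = {clear(e), ontable(d)} ∪ {holding(c)}
          = {clear(e), holding(c), ontable(d)}

== RESULT ==
["clear(e)", "holding(c)", "ontable(d)"]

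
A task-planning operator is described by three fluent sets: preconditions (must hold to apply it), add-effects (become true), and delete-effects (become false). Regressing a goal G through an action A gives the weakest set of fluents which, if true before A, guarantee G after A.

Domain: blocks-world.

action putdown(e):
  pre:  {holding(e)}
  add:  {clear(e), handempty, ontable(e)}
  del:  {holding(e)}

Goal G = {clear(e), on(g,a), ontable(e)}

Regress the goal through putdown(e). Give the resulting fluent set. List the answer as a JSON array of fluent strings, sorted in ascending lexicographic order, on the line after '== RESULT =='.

Regress:
  G ∩ del = {}  (empty — regression defined)
  G \ add = {clear(e), on(g,a), ontable(e)} \ {clear(e), handempty, ontable(e)} = {on(g,a)}
  ∪ pre   = {on(g,a)} ∪ {holding(e)}
          = {holding(e), on(g,a)}

== RESULT ==
["holding(e)", "on(g,a)"]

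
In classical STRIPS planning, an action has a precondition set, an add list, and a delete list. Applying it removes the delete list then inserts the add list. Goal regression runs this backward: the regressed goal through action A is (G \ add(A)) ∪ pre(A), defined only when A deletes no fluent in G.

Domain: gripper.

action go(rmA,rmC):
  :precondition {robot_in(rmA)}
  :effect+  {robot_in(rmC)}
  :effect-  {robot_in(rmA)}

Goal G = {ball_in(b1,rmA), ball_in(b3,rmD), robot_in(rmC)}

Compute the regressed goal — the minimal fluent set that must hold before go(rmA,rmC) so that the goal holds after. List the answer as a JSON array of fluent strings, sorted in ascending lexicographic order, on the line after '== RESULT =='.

Compute (G \ add) ∪ pre:
  G ∩ del = {}  (empty — regression defined)
  G \ add = {ball_in(b1,rmA), ball_in(b3,rmD), robot_in(rmC)} \ {robot_in(rmC)} = {ball_in(b1,rmA), ball_in(b3,rmD)}
  ∪ pre   = {ball_in(b1,rmA), ball_in(b3,rmD)} ∪ {robot_in(rmA)}
          = {ball_in(b1,rmA), ball_in(b3,rmD), robot_in(rmA)}

== RESULT ==
["ball_in(b1,rmA)", "ball_in(b3,rmD)", "robot_in(rmA)"]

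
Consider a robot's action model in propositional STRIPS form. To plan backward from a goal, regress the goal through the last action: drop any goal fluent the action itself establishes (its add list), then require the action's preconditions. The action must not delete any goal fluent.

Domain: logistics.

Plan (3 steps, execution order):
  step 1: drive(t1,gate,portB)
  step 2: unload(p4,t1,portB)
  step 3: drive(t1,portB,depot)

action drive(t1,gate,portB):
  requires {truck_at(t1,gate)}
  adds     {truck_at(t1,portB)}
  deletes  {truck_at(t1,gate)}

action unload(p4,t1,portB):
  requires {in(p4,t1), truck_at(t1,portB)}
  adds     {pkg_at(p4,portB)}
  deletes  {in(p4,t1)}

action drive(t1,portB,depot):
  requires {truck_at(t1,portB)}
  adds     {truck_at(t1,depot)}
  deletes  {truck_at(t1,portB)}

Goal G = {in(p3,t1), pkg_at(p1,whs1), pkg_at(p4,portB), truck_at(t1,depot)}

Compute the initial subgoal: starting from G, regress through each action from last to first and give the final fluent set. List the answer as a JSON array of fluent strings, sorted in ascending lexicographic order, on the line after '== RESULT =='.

Work backward from the goal:
  through step 3 (drive(t1,portB,depot)): drop {truck_at(t1,depot)}, keep {in(p3,t1), pkg_at(p1,whs1), pkg_at(p4,portB)}, require {truck_at(t1,portB)}
    → {in(p3,t1), pkg_at(p1,whs1), pkg_at(p4,portB), truck_at(t1,portB)}
  through step 2 (unload(p4,t1,portB)): drop {pkg_at(p4,portB)}, keep {in(p3,t1), pkg_at(p1,whs1), truck_at(t1,portB)}, require {in(p4,t1), truck_at(t1,portB)}
    → {in(p3,t1), in(p4,t1), pkg_at(p1,whs1), truck_at(t1,portB)}
  through step 1 (drive(t1,gate,portB)): drop {truck_at(t1,portB)}, keep {in(p3,t1), in(p4,t1), pkg_at(p1,whs1)}, require {truck_at(t1,gate)}
    → {in(p3,t1), in(p4,t1), pkg_at(p1,whs1), truck_at(t1,gate)}

== RESULT ==
["in(p3,t1)", "in(p4,t1)", "pkg_at(p1,whs1)", "truck_at(t1,gate)"]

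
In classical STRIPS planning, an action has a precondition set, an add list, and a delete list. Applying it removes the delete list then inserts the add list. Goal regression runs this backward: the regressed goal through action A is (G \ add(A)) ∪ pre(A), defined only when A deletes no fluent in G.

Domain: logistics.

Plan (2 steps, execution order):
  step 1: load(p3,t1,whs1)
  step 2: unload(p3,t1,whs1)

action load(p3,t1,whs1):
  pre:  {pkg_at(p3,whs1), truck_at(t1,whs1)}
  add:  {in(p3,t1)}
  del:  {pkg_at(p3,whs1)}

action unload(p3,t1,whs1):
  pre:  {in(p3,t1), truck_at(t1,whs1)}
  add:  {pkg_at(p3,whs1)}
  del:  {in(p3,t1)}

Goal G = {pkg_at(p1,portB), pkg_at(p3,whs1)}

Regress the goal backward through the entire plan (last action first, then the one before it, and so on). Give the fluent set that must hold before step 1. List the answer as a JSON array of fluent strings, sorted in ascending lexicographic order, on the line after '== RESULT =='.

Regress step by step:
  through step 2 (unload(p3,t1,whs1)): drop {pkg_at(p3,whs1)}, keep {pkg_at(p1,portB)}, require {in(p3,t1), truck_at(t1,whs1)}
    → {in(p3,t1), pkg_at(p1,portB), truck_at(t1,whs1)}
  through step 1 (load(p3,t1,whs1)): drop {in(p3,t1)}, keep {pkg_at(p1,portB), truck_at(t1,whs1)}, require {pkg_at(p3,whs1), truck_at(t1,whs1)}
    → {pkg_at(p1,portB), pkg_at(p3,whs1), truck_at(t1,whs1)}

== RESULT ==
["pkg_at(p1,portB)", "pkg_at(p3,whs1)", "truck_at(t1,whs1)"]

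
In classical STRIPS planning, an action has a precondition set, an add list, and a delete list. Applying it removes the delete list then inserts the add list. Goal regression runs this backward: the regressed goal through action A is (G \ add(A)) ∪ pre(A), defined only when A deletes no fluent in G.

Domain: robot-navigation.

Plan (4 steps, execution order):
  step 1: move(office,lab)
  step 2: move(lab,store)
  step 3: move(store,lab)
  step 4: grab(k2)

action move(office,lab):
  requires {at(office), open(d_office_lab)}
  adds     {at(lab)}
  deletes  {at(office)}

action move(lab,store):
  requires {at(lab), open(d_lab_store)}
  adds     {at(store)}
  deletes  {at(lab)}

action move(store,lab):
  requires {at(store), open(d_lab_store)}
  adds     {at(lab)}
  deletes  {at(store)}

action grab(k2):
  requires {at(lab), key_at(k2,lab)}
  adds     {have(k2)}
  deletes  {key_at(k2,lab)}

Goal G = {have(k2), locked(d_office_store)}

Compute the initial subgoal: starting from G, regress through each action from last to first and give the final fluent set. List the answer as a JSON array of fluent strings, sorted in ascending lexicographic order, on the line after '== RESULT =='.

Regress step by step:
  through step 4 (grab(k2)): drop {have(k2)}, keep {locked(d_office_store)}, require {at(lab), key_at(k2,lab)}
    → {at(lab), key_at(k2,lab), locked(d_office_store)}
  through step 3 (move(store,lab)): drop {at(lab)}, keep {key_at(k2,lab), locked(d_office_store)}, require {at(store), open(d_lab_store)}
    → {at(store), key_at(k2,lab), locked(d_office_store), open(d_lab_store)}
  through step 2 (move(lab,store)): drop {at(store)}, keep {key_at(k2,lab), locked(d_office_store), open(d_lab_store)}, require {at(lab), open(d_lab_store)}
    → {at(lab), key_at(k2,lab), locked(d_office_store), open(d_lab_store)}
  through step 1 (move(office,lab)): drop {at(lab)}, keep {key_at(k2,lab), locked(d_office_store), open(d_lab_store)}, require {at(office), open(d_office_lab)}
    → {at(office), key_at(k2,lab), locked(d_office_store), open(d_lab_store), open(d_office_lab)}

== RESULT ==
["at(office)", "key_at(k2,lab)", "locked(d_office_store)", "open(d_lab_store)", "open(d_office_lab)"]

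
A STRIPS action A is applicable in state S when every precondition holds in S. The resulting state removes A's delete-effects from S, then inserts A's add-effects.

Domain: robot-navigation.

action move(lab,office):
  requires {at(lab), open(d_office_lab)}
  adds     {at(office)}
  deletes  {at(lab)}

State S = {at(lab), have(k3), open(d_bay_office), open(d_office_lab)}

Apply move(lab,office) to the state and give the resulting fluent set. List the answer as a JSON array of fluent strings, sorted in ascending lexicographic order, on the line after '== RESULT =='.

Compute (S \ del) ∪ add:
  pre ⊆ S: {at(lab), open(d_office_lab)} ⊆ S  — applicable
  S \ del = {have(k3), open(d_bay_office), open(d_office_lab)}
  ∪ add   = {at(office), have(k3), open(d_bay_office), open(d_office_lab)}

== RESULT ==
["at(office)", "have(k3)", "open(d_bay_office)", "open(d_office_lab)"]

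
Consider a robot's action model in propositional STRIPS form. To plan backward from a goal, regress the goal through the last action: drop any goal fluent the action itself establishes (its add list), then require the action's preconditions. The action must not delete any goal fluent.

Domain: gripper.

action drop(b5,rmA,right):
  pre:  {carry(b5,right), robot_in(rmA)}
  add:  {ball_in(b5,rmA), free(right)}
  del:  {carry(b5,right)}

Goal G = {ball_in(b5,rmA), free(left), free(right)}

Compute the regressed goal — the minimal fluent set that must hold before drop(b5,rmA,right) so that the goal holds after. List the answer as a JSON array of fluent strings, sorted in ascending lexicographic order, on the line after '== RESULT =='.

Regress:
  G ∩ del = {}  (empty — regression defined)
  G \ add = {ball_in(b5,rmA), free(left), free(right)} \ {ball_in(b5,rmA), free(right)} = {free(left)}
  ∪ pre   = {free(left)} ∪ {carry(b5,right), robot_in(rmA)}
          = {carry(b5,right), free(left), robot_in(rmA)}

== RESULT ==
["carry(b5,right)", "free(left)", "robot_in(rmA)"]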